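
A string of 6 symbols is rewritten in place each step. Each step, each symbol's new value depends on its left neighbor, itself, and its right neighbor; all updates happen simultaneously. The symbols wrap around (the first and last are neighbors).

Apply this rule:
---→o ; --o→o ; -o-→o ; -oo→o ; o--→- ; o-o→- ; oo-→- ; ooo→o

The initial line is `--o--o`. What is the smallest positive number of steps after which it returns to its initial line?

6

-oo-oo
-o--o-
oo-oo-
o--o--
o-oo-o
--o--o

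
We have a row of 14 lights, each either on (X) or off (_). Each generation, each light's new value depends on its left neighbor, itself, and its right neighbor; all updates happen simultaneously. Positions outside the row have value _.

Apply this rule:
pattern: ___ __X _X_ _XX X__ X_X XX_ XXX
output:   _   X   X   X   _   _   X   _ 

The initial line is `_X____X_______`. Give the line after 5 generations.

generation 1: XX___XX_______
generation 2: XX__XXX_______
generation 3: XX_XX_X_______
generation 4: XX_XX_X_______  (fixed point — unchanged through generation 5)

XX_XX_X_______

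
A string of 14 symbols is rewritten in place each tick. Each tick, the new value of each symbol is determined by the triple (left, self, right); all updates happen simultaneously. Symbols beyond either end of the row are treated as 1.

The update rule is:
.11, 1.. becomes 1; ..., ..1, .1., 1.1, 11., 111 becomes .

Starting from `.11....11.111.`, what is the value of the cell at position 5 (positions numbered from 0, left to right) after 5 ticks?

.

.1.1...1..1...
....1...1..1..
1....1...1..1.
.1....1...1...
..1....1...1..
position 5 holds .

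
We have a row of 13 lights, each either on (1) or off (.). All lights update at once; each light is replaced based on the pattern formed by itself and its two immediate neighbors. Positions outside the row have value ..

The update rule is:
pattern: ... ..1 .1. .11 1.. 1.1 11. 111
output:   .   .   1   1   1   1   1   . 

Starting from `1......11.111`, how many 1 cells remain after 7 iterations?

7

iteration 1: 11.....1111.1
iteration 2: 111....1..111
iteration 3: 1.11...11.1.1
iteration 4: 11111..111111
iteration 5: 1...11.1....1
iteration 6: 11..11111...1
iteration 7: 111.1...11..1
count of 1: 7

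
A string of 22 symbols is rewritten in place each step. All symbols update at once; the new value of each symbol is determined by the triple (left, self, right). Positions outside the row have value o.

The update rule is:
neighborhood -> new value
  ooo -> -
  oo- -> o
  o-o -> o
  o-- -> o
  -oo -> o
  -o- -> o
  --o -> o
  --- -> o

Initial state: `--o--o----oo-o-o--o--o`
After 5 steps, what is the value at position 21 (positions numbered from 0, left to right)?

oooooooooooooooooooooo
----------------------
oooooooooooooooooooooo  (repeats step 1; period 2)
step 5: oooooooooooooooooooooo
position 21 holds o

o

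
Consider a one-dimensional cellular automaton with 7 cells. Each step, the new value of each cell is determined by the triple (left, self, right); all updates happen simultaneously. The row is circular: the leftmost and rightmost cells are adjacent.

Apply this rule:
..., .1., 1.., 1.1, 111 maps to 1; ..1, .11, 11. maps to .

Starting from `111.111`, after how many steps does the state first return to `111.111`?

step 1: 11.1.11
step 2: 1.111.1
step 3: .1.1.1.
step 4: .111111
step 5: 1.1111.
step 6: 11.11.1
step 7: 1.1..1.
step 8: 1111.11
step 9: 111.1.1
step 10: 11.111.
step 11: ..1.1.1
step 12: 1.11111
step 13: .1.1111
step 14: 111.11.
step 15: .1.1..1
step 16: 11111.1
step 17: 1111.1.
step 18: .11.111
step 19: 1..1.1.
step 20: 11.1111
step 21: 1.1.111
step 22: .111.11
step 23: 1.1.1..
step 24: 111111.
step 25: .1111.1
step 26: 1.11.11
step 27: .1..1.1
step 28: 111.111

28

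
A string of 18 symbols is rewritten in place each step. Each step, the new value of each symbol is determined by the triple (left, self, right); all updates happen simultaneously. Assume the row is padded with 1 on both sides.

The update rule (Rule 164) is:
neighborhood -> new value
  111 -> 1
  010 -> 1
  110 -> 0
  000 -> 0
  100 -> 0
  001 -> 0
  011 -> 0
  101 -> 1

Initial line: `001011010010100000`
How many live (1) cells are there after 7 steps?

1

001100110011100000
000000000001000000
000000000001000000  (fixed point — unchanged through step 7)
count of 1: 1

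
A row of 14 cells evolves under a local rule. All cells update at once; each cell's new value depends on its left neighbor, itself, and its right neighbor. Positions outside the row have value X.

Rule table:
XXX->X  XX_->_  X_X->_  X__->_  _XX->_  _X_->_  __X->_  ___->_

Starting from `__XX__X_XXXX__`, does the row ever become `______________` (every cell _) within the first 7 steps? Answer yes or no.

yes

step 1: _________XX___
step 2: ______________
all cells are _ at step 2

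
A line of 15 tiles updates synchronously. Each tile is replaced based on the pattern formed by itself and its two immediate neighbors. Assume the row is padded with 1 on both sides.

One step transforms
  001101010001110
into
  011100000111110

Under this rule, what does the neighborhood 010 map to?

0

At position 5 the neighborhood is 010; the next row has 0 there.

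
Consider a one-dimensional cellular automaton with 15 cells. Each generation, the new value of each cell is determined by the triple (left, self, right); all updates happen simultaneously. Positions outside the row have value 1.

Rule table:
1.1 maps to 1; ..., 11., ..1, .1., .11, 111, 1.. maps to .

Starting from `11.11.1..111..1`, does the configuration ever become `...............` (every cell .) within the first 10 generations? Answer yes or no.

..1..1.........
...............
all cells are . at generation 2

yes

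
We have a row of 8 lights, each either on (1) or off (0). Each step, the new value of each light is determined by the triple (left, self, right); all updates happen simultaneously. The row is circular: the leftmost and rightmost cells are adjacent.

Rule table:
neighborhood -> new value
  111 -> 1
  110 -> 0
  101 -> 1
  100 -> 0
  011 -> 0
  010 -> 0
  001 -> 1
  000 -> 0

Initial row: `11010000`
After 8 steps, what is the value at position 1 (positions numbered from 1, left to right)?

1

step 1: 00100001
step 2: 01000010
step 3: 10000100
step 4: 00001001
step 5: 00010010
step 6: 00100100
step 7: 01001000
step 8: 10010000
position 1 holds 1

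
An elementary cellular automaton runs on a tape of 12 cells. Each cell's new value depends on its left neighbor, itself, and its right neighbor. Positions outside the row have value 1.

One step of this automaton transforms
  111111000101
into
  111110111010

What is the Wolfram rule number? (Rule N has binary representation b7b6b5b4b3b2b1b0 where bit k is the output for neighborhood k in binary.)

position 0: 111 → 1  (bit 7 = 1)
position 5: 110 → 0  (bit 6 = 0)
position 10: 101 → 1  (bit 5 = 1)
position 6: 100 → 1  (bit 4 = 1)
position 11: 011 → 0  (bit 3 = 0)
position 9: 010 → 0  (bit 2 = 0)
position 8: 001 → 1  (bit 1 = 1)
position 7: 000 → 1  (bit 0 = 1)
bits b7..b0 = 10110011 = 179

179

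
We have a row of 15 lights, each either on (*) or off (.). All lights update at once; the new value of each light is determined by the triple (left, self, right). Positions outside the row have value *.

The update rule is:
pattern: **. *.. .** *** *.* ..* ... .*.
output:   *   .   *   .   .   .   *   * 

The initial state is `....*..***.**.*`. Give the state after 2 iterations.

iteration 1: .**.*..*.*.**.*
iteration 2: .**.*..*.*.**.*

.**.*..*.*.**.*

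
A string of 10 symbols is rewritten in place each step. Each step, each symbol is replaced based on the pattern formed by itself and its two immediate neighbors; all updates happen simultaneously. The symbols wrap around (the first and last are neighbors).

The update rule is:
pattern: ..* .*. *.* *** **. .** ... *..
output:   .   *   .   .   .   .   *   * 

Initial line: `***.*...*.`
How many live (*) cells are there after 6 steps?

step 1: ....***.*.
step 2: ***.....**
step 3: ...****...
step 4: **.....***
step 5: ..****....
step 6: *.....****
count of *: 5

5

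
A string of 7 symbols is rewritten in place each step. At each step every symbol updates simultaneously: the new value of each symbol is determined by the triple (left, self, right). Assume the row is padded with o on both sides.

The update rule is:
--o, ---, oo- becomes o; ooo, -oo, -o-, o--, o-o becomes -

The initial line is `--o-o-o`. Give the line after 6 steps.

-o-----
---oooo
-oo----
--o-ooo
-o-----  (repeats step 1; period 4)
step 6: ---oooo

---oooo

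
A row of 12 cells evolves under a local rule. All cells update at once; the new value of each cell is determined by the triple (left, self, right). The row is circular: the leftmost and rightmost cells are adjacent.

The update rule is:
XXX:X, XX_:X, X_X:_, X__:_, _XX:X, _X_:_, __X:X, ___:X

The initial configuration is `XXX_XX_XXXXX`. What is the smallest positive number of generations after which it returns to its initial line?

1

generation 1: XXX_XX_XXXXX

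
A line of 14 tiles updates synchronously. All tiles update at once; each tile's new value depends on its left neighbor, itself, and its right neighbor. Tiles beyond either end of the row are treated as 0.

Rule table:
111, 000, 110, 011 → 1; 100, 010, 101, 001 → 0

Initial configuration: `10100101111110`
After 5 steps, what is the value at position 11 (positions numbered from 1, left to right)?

step 1: 00000001111110
step 2: 11111101111110
step 3: 11111101111110  (fixed point — unchanged through step 5)
position 11 holds 1

1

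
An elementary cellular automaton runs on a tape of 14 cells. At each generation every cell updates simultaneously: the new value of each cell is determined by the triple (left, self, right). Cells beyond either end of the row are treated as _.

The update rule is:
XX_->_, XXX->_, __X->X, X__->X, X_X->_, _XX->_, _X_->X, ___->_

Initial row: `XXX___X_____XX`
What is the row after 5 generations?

generation 1: ___X_XXX___X__
generation 2: __XX____X_XXX_
generation 3: _X__X__XX____X
generation 4: XXXXXXX__X__XX
generation 5: _______XXXXX__

_______XXXXX__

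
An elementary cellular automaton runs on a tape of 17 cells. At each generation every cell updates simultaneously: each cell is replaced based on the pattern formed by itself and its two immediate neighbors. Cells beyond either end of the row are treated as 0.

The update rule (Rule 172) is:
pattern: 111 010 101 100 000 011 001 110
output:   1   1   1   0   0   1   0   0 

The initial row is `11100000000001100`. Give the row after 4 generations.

10000000000001000

11000000000001000
10000000000001000
10000000000001000  (fixed point — unchanged through generation 4)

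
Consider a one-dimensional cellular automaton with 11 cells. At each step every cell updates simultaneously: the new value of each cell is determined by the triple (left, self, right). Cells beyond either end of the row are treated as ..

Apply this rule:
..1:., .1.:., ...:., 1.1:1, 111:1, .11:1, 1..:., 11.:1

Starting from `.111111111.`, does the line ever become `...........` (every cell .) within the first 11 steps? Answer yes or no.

no

.111111111.  (fixed point — unchanged through step 11)
step 11 is .111111111., still not uniform .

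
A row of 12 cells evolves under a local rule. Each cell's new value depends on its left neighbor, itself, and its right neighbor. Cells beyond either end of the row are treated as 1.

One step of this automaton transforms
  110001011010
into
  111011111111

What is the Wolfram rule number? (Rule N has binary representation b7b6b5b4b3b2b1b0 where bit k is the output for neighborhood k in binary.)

254

position 0: 111 → 1  (bit 7 = 1)
position 1: 110 → 1  (bit 6 = 1)
position 6: 101 → 1  (bit 5 = 1)
position 2: 100 → 1  (bit 4 = 1)
position 7: 011 → 1  (bit 3 = 1)
position 5: 010 → 1  (bit 2 = 1)
position 4: 001 → 1  (bit 1 = 1)
position 3: 000 → 0  (bit 0 = 0)
bits b7..b0 = 11111110 = 254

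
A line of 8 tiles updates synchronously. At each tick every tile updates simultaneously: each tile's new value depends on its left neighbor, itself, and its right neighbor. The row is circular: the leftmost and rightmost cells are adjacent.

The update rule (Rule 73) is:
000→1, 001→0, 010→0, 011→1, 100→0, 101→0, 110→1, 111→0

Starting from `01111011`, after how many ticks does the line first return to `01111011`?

3

01001011
00000011
01111011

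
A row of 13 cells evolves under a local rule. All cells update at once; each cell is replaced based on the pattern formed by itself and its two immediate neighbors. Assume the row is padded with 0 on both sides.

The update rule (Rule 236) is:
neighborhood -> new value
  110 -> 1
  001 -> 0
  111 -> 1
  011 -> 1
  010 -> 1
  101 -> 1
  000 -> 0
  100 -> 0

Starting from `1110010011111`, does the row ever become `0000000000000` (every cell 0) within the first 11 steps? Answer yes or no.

no

1110010011111  (fixed point — unchanged through step 11)
step 11 is 1110010011111, still not uniform 0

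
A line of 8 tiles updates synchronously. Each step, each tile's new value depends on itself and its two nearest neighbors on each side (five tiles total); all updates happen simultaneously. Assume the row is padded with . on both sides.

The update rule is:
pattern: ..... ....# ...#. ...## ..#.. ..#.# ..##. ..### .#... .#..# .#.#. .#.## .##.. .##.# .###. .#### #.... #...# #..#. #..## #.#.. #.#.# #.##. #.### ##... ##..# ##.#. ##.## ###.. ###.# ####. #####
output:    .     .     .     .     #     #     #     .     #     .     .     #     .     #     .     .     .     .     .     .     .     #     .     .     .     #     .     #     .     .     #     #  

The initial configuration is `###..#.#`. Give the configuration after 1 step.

...#.#..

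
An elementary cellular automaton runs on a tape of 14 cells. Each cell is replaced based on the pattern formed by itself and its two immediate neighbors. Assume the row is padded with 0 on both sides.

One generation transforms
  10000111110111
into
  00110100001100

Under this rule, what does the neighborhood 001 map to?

0

At position 4 the neighborhood is 001; the next row has 0 there.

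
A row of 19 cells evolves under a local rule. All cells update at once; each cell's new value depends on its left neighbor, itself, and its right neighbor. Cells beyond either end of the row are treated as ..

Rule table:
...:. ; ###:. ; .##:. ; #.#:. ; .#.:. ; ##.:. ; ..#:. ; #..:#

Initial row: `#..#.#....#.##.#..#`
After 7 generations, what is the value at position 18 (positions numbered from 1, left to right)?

.#....#.........#..
..#....#.........#.
...#....#.........#
....#....#.........
.....#....#........
......#....#.......
.......#....#......
position 18 holds .

.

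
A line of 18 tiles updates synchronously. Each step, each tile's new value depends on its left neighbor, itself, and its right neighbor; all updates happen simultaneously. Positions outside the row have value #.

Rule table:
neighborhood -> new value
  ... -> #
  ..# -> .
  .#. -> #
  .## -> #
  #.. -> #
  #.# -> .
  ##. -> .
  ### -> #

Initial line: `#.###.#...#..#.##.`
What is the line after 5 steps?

step 1: ..##..###.##.#.#..
step 2: #.#.#.##..#..#.##.
step 3: ..#.#.#.#.##.#.#..
step 4: #.#.#.#.#.#..#.##.
step 5: ..#.#.#.#.##.#.#..

..#.#.#.#.##.#.#..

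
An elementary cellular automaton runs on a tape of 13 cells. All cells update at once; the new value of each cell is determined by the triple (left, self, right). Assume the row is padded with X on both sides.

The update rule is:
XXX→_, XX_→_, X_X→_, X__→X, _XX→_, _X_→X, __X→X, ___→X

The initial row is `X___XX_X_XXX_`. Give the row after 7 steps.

_XXX___X_____
____XXXXXXXXX
XXXX_________
____XXXXXXXXX  (repeats step 2; period 2)
step 7: XXXX_________

XXXX_________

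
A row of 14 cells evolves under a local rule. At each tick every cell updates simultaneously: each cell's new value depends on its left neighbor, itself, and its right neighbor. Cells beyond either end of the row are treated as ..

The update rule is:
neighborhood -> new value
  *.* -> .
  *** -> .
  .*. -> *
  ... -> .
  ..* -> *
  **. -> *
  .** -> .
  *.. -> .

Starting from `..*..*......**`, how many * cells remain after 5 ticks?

8

.**.**.....*.*
*.*..*....**.*
*.*.**...*.*.*
*.*..*..**.*.*
*.*.**.*.*.*.*
count of *: 8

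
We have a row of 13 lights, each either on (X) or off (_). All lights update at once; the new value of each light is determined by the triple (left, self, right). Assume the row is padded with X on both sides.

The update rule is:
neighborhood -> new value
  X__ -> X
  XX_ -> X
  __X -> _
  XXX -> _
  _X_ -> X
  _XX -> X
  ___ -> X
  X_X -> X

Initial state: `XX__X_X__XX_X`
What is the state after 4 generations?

XXX_XXXXXX_XX

generation 1: _XX_XXXX_XXXX
generation 2: XXXXX__XXX___
generation 3: ____XX_X_XXX_
generation 4: XXX_XXXXXX_XX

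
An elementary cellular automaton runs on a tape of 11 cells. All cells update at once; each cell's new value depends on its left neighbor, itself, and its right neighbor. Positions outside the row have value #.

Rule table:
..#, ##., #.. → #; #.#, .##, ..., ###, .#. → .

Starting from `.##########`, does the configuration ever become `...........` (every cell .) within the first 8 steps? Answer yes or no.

yes

step 1: ...........
all cells are . at step 1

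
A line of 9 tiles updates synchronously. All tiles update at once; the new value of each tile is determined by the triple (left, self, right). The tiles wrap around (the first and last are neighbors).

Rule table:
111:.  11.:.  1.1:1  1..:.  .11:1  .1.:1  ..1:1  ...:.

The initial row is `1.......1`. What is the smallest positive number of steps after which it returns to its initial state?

9

.......11
......11.
.....11..
....11...
...11....
..11.....
.11......
11.......
1.......1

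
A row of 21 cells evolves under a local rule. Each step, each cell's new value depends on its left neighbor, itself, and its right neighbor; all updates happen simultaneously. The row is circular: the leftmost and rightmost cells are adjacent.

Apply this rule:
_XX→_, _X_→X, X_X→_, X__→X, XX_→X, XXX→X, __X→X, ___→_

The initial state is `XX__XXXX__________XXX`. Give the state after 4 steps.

_XXXXX__XXXX__XX__XX_

step 1: XXXX_XXXX________X_XX
step 2: XXXX__XXXX______XX__X
step 3: XXXXXX_XXXX____X_XXX_
step 4: _XXXXX__XXXX__XX__XX_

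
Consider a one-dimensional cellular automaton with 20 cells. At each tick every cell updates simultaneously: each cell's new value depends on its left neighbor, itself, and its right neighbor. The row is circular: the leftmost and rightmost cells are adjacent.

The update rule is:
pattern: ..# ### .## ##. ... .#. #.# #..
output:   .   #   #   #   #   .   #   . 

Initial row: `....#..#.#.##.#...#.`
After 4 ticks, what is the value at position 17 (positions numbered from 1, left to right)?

###.....#.####..#...
###.###..#####....#.
#######..#####.##..#
#######..########..#
position 17 holds #

#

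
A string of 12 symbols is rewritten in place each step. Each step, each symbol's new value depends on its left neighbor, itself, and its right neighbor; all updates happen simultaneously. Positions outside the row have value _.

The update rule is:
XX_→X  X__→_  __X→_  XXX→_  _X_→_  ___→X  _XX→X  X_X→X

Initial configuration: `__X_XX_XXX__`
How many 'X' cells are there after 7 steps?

step 1: X__XXXXX_X_X
step 2: ___X___XX_X_
step 3: XX___X_XXX__
step 4: XX_X__XX_X_X
step 5: XXX___XXX_X_
step 6: X_X_X_X_XX__
step 7: _X_X_X_XXX_X
count of X: 7

7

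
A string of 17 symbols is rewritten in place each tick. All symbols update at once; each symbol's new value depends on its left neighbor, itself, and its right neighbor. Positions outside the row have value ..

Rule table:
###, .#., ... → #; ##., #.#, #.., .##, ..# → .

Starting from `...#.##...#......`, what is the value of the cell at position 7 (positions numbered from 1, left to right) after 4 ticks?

#

##.#....#.#.#####
...#.##.#.#..###.
##.#....#.#...#..
...#.##.#.#.#.#.#
position 7 holds #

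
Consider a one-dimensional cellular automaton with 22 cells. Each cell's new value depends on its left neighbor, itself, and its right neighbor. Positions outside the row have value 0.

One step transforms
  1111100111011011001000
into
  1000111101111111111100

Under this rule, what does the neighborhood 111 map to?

0

At position 1 the neighborhood is 111; the next row has 0 there.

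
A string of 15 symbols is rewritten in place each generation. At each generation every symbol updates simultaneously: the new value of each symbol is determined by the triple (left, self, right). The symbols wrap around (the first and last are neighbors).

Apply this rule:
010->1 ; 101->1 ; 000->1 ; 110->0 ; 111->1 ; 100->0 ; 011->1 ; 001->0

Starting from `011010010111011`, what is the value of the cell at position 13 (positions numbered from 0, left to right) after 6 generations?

1

110110011110110
101100011101101
011001011011011
110001110110110
100101101101101
000111011011011
position 13 holds 1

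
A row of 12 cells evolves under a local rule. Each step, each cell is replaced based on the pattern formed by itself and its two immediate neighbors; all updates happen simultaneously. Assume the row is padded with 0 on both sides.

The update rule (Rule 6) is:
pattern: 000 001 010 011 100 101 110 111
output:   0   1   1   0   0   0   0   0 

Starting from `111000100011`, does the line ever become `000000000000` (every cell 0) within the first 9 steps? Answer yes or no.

no

step 1: 000001100100
step 2: 000010001100
step 3: 000110010000
step 4: 001000110000
step 5: 011001000000
step 6: 100011000000
step 7: 100100000000
step 8: 101100000000
step 9: 100000000000
step 9 is 100000000000, still not uniform 0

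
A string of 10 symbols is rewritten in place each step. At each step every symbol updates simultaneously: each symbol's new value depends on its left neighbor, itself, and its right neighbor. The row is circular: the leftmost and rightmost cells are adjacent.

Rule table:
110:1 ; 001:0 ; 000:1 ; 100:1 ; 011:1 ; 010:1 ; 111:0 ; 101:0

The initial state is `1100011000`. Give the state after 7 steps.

1101011010

1111011110
1001010010
1101011010
1101011010  (fixed point — unchanged through step 7)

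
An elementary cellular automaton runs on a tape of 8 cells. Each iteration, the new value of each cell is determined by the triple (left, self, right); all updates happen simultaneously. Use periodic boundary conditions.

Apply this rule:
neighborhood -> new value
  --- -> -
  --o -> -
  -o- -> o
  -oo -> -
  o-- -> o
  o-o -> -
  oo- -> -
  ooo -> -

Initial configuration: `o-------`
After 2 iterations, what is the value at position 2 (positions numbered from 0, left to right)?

o

oo------
--o-----
position 2 holds o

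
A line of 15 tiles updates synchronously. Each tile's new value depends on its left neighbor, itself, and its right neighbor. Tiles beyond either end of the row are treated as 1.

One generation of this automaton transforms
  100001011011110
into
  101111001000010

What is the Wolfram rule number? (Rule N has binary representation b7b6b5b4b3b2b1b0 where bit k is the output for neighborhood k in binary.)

71

position 11: 111 → 0  (bit 7 = 0)
position 0: 110 → 1  (bit 6 = 1)
position 6: 101 → 0  (bit 5 = 0)
position 1: 100 → 0  (bit 4 = 0)
position 7: 011 → 0  (bit 3 = 0)
position 5: 010 → 1  (bit 2 = 1)
position 4: 001 → 1  (bit 1 = 1)
position 2: 000 → 1  (bit 0 = 1)
bits b7..b0 = 01000111 = 71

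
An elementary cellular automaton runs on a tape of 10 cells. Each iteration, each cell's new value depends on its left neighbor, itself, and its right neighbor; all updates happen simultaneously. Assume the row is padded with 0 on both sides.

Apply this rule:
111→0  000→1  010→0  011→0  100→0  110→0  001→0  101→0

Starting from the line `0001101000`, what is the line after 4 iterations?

iteration 1: 1100000011
iteration 2: 0001111000
iteration 3: 1100000011  (repeats iteration 1; period 2)
iteration 4: 0001111000

0001111000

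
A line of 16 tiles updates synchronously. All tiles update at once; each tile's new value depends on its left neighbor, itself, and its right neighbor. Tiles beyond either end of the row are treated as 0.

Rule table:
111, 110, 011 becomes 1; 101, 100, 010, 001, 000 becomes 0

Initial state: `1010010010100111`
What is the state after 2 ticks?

tick 1: 0000000000000111
tick 2: 0000000000000111

0000000000000111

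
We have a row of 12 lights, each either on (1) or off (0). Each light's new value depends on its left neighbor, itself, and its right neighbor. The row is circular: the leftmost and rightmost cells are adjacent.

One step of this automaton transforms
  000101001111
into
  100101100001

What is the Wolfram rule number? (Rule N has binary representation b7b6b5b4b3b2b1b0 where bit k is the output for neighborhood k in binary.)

position 9: 111 → 0  (bit 7 = 0)
position 11: 110 → 1  (bit 6 = 1)
position 4: 101 → 0  (bit 5 = 0)
position 0: 100 → 1  (bit 4 = 1)
position 8: 011 → 0  (bit 3 = 0)
position 3: 010 → 1  (bit 2 = 1)
position 2: 001 → 0  (bit 1 = 0)
position 1: 000 → 0  (bit 0 = 0)
bits b7..b0 = 01010100 = 84

84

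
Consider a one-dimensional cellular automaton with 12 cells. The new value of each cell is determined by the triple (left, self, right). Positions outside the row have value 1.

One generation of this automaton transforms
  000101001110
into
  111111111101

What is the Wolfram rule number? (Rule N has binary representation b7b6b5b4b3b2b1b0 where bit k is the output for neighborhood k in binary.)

191

position 9: 111 → 1  (bit 7 = 1)
position 10: 110 → 0  (bit 6 = 0)
position 4: 101 → 1  (bit 5 = 1)
position 0: 100 → 1  (bit 4 = 1)
position 8: 011 → 1  (bit 3 = 1)
position 3: 010 → 1  (bit 2 = 1)
position 2: 001 → 1  (bit 1 = 1)
position 1: 000 → 1  (bit 0 = 1)
bits b7..b0 = 10111111 = 191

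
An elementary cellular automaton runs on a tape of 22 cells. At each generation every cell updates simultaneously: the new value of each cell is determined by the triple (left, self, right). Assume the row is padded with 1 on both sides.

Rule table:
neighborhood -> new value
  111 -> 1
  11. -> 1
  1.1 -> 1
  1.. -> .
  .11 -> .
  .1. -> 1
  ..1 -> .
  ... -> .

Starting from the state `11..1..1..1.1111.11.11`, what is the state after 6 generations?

11..1..1..11.1111.11.1
11..1..1...11.1111.11.
11..1..1....11.1111.11
11..1..1.....11.1111.1
11..1..1......11.1111.
11..1..1.......11.1111

11..1..1.......11.1111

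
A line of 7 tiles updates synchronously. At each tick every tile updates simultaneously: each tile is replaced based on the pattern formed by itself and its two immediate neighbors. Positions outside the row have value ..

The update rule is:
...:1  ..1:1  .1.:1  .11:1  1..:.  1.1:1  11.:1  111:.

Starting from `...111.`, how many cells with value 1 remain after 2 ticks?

tick 1: 1111.1.
tick 2: 1..111.
count of 1: 4

4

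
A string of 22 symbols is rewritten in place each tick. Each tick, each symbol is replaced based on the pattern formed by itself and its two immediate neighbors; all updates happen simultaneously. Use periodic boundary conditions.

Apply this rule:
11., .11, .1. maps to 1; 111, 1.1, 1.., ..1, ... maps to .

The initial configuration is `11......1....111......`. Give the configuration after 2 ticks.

11......1....1.1......
11......1....1.1......

11......1....1.1......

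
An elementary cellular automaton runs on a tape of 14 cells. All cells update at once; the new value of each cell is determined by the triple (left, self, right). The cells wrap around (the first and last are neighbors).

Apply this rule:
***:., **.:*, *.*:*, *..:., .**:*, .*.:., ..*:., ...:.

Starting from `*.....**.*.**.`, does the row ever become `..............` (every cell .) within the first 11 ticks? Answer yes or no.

yes

tick 1: ......***.****
tick 2: ......*.***..*
tick 3: .......**.*...
tick 4: .......***....
tick 5: .......*.*....
tick 6: ........*.....
tick 7: ..............
all cells are . at tick 7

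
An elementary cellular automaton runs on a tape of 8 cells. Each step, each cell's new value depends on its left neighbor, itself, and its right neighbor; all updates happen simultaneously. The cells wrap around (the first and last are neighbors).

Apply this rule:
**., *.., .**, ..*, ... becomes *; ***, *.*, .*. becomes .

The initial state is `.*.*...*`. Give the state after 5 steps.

...*****

....***.
*****.**
....*.*.
****...*
...*****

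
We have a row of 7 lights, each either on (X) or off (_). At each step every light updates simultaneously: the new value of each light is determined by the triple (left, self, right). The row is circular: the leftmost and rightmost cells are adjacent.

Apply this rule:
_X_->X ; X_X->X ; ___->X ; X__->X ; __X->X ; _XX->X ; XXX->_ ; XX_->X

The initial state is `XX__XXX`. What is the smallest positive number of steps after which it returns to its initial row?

2

step 1: _XXXX__
step 2: XX__XXX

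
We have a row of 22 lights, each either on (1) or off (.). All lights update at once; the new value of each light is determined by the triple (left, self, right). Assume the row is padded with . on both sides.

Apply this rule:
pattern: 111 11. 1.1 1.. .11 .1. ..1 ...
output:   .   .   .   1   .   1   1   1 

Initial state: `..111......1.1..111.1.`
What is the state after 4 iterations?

11...1111111.111....11
..111...........1111..
11...11111111111....11
..111...........1111..

..111...........1111..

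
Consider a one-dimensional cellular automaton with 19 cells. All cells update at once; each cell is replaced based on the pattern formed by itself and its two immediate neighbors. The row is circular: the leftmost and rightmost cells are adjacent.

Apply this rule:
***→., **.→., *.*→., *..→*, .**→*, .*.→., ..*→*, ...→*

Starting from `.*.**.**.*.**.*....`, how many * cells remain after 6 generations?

*..*..*....*...****
.**.**.****.****...
**..*..*....*...***
..**.**.****.****..
***..*..*....*...**
...**.**.****.****.
count of *: 12

12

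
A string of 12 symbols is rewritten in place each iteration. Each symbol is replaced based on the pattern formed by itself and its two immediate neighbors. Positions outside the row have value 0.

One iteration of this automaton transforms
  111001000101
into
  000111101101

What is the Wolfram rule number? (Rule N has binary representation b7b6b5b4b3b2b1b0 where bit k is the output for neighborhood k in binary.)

22

position 1: 111 → 0  (bit 7 = 0)
position 2: 110 → 0  (bit 6 = 0)
position 10: 101 → 0  (bit 5 = 0)
position 3: 100 → 1  (bit 4 = 1)
position 0: 011 → 0  (bit 3 = 0)
position 5: 010 → 1  (bit 2 = 1)
position 4: 001 → 1  (bit 1 = 1)
position 7: 000 → 0  (bit 0 = 0)
bits b7..b0 = 00010110 = 22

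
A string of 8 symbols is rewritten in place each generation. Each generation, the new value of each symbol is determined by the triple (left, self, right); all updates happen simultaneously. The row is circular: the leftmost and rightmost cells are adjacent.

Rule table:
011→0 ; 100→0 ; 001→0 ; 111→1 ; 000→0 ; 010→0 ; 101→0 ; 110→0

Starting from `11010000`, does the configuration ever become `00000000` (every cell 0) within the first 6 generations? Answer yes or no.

yes

generation 1: 00000000
all cells are 0 at generation 1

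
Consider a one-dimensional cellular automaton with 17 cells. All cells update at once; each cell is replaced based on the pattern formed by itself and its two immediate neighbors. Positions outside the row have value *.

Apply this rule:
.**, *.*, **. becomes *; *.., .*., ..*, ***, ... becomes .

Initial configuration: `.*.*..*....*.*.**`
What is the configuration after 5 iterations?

*................

iteration 1: *.*.........*.**.
iteration 2: **...........****
iteration 3: .*...........*...
iteration 4: *................
iteration 5: *................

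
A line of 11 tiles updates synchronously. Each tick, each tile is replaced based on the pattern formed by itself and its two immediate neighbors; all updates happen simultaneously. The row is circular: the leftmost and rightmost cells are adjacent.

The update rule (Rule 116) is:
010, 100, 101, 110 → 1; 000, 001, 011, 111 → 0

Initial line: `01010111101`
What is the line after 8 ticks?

10000000001

tick 1: 11111000111
tick 2: 00001100000
tick 3: 00000110000
tick 4: 00000011000
tick 5: 00000001100
tick 6: 00000000110
tick 7: 00000000011
tick 8: 10000000001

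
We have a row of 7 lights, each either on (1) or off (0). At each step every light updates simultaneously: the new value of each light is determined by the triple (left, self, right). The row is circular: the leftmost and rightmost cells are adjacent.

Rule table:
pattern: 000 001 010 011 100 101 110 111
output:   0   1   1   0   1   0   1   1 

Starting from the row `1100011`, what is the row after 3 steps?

1110101
1110100
0110111

0110111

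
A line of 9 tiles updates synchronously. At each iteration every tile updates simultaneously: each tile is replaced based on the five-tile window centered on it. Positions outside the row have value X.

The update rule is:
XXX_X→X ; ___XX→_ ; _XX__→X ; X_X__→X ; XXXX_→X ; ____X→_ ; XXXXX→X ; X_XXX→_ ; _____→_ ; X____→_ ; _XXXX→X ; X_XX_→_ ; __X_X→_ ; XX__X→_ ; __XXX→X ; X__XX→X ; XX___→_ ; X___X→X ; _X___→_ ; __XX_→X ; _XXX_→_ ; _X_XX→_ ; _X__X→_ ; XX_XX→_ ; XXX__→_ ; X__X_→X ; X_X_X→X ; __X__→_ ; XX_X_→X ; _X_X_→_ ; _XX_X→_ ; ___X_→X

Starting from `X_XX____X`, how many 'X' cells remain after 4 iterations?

X__X____X
__X_____X
_X______X
XX______X
count of X: 3

3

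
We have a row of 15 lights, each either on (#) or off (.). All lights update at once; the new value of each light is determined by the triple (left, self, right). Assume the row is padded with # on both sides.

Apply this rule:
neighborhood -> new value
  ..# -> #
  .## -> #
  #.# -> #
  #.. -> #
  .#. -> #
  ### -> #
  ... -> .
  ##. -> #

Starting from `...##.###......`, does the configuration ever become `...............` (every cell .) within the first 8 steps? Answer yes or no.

no

#.########....#
###########..##
###############
###############  (fixed point — unchanged through step 8)
step 8 is ###############, still not uniform .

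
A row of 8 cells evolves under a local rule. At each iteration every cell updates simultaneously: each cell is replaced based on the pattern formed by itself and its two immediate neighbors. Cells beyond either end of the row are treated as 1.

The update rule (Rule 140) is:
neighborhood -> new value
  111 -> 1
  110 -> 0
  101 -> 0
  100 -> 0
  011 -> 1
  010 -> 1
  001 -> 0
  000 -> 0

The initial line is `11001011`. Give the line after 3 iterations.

10001011
00001011
00001011

00001011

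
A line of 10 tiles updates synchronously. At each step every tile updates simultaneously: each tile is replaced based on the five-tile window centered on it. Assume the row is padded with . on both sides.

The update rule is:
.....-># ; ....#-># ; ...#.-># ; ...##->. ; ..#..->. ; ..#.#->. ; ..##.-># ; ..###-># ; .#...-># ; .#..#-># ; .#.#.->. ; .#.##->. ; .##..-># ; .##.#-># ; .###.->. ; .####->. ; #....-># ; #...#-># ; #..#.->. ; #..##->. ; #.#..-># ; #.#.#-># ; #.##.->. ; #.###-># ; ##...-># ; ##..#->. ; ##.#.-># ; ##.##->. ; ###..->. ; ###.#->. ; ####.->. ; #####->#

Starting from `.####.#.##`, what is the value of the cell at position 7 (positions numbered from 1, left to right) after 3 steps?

.#...##..#
#.##.##...
...#..####
position 7 holds #

#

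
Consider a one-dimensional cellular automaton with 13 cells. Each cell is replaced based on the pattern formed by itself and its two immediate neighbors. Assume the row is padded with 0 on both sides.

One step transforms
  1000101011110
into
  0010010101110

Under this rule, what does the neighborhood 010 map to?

0

At position 0 the neighborhood is 010; the next row has 0 there.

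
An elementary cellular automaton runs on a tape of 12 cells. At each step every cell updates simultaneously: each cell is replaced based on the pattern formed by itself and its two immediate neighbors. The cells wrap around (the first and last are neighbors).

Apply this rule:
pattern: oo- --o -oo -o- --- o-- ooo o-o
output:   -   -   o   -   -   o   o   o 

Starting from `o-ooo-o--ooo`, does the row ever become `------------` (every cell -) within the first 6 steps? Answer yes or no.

no

step 1: -ooo-o-o-ooo
step 2: ooo-o-o-ooo-
step 3: oo-o-o-ooo-o
step 4: o-o-o-ooo-oo
step 5: -o-o-ooo-ooo
step 6: o-o-ooo-ooo-
step 6 is o-o-ooo-ooo-, still not uniform -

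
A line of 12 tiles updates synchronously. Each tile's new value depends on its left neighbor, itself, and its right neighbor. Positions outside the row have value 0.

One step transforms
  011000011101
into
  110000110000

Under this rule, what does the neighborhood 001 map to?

At position 0 the neighborhood is 001; the next row has 1 there.

1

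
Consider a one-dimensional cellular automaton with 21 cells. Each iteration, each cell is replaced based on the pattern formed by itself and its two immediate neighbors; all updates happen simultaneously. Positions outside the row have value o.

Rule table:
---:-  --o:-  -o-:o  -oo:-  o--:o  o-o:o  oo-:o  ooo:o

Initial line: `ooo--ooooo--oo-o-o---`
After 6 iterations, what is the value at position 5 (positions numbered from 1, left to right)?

oooo--ooooo--oooooo--
ooooo--ooooo--oooooo-
oooooo--ooooo--oooooo
ooooooo--ooooo--ooooo
oooooooo--ooooo--oooo
ooooooooo--ooooo--ooo
position 5 holds o

o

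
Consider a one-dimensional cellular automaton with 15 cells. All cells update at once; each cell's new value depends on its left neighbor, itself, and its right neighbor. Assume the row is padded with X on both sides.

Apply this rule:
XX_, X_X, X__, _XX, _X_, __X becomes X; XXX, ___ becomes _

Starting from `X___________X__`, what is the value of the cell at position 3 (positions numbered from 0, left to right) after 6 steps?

step 1: XX_________XXXX
step 2: _XX_______XX___
step 3: XXXX_____XXXX_X
step 4: ___XX___XX__XXX
step 5: X_XXXX_XXXXXX__
step 6: XXX__XXX____XXX
position 3 holds _

_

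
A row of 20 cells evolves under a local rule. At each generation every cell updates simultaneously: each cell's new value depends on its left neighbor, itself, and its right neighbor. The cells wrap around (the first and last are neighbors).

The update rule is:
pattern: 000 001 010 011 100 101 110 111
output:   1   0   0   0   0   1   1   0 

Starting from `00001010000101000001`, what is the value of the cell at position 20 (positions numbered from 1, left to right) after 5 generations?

0

generation 1: 01100100110010011100
generation 2: 00100000010000000101
generation 3: 00001111000111110010
generation 4: 11100001010000010000
generation 5: 00101100100111000110
position 20 holds 0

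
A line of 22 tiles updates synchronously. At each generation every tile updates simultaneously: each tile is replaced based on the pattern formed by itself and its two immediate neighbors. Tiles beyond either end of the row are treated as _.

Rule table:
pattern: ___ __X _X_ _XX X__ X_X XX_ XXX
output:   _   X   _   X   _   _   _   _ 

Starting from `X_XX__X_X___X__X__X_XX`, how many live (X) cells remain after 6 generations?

generation 1: __X__X_____X__X__X__X_
generation 2: _X__X_____X__X__X__X__
generation 3: X__X_____X__X__X__X___
generation 4: __X_____X__X__X__X____
generation 5: _X_____X__X__X__X_____
generation 6: X_____X__X__X__X______
count of X: 5

5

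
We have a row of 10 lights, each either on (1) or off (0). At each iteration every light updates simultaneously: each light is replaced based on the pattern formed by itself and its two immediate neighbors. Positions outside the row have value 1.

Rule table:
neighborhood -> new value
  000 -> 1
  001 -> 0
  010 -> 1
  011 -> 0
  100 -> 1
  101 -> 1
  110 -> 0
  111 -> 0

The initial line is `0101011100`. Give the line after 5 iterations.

1110001001

1111100010
0000011011
1111000100
0000110110
1110001001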